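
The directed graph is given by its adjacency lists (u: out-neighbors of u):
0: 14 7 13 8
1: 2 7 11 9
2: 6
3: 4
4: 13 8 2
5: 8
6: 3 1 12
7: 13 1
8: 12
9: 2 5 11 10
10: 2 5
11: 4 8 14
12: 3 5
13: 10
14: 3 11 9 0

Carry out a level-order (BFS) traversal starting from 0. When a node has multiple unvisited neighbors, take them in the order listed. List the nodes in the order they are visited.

Visit 0; enqueue 14, 7, 13, 8 → queue [14, 7, 13, 8]
Visit 14; enqueue 3, 11, 9 → queue [7, 13, 8, 3, 11, 9]
Visit 7; enqueue 1 → queue [13, 8, 3, 11, 9, 1]
Visit 13; enqueue 10 → queue [8, 3, 11, 9, 1, 10]
Visit 8; enqueue 12 → queue [3, 11, 9, 1, 10, 12]
Visit 3; enqueue 4 → queue [11, 9, 1, 10, 12, 4]
Visit 11 → queue [9, 1, 10, 12, 4]
Visit 9; enqueue 2, 5 → queue [1, 10, 12, 4, 2, 5]
Visit 1 → queue [10, 12, 4, 2, 5]
Visit 10 → queue [12, 4, 2, 5]
Visit 12 → queue [4, 2, 5]
Visit 4 → queue [2, 5]
Visit 2; enqueue 6 → queue [5, 6]
Visit 5 → queue [6]
Visit 6 → queue []

0 -> 14 -> 7 -> 13 -> 8 -> 3 -> 11 -> 9 -> 1 -> 10 -> 12 -> 4 -> 2 -> 5 -> 6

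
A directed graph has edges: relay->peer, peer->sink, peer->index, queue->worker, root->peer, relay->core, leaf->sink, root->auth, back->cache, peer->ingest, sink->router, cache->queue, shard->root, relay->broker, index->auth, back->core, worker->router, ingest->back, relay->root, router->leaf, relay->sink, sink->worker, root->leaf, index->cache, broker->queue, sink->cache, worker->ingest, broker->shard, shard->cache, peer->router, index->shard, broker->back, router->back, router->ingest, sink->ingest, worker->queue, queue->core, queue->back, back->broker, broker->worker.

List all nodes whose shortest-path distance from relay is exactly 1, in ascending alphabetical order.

Level 0: relay
Level 1: broker, core, peer, root, sink
Level 2: auth, back, cache, index, ingest, leaf, queue, router, shard, worker

broker, core, peer, root, sink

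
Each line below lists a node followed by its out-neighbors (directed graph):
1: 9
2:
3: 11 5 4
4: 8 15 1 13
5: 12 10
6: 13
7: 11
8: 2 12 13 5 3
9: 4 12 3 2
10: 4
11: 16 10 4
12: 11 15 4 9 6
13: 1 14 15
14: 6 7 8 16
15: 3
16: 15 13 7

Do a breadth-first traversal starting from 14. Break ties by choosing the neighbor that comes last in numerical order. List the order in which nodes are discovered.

Visit 14; enqueue 16, 8, 7, 6 → queue [16, 8, 7, 6]
Visit 16; enqueue 15, 13 → queue [8, 7, 6, 15, 13]
Visit 8; enqueue 12, 5, 3, 2 → queue [7, 6, 15, 13, 12, 5, 3, 2]
Visit 7; enqueue 11 → queue [6, 15, 13, 12, 5, 3, 2, 11]
Visit 6 → queue [15, 13, 12, 5, 3, 2, 11]
Visit 15 → queue [13, 12, 5, 3, 2, 11]
Visit 13; enqueue 1 → queue [12, 5, 3, 2, 11, 1]
Visit 12; enqueue 9, 4 → queue [5, 3, 2, 11, 1, 9, 4]
Visit 5; enqueue 10 → queue [3, 2, 11, 1, 9, 4, 10]
Visit 3 → queue [2, 11, 1, 9, 4, 10]
Visit 2 → queue [11, 1, 9, 4, 10]
Visit 11 → queue [1, 9, 4, 10]
Visit 1 → queue [9, 4, 10]
Visit 9 → queue [4, 10]
Visit 4 → queue [10]
Visit 10 → queue []

14 16 8 7 6 15 13 12 5 3 2 11 1 9 4 10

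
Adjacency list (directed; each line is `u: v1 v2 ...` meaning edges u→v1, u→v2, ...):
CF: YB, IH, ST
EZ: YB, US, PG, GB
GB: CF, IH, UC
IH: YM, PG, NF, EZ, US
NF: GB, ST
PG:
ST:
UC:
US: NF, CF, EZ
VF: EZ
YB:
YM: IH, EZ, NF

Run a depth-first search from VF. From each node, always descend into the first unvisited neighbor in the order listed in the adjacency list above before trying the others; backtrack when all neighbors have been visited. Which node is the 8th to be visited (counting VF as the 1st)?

IH

Visit VF
VF → EZ
EZ → YB
EZ → US
US → NF
NF → GB
GB → CF
CF → IH
IH → YM
IH → PG
CF → ST
GB → UC

Visit order: VF, EZ, YB, US, NF, GB, CF, IH, YM, PG, ST, UC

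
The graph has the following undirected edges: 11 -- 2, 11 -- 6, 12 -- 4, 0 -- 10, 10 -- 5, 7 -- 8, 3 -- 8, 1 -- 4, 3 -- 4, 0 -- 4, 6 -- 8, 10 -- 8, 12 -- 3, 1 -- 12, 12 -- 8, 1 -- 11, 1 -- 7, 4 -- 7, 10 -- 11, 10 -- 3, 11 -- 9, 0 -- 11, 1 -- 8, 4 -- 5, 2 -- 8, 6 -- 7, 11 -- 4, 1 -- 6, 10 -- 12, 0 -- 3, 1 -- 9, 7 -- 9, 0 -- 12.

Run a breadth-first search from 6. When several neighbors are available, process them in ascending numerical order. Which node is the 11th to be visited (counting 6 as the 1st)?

10

Visit 6; enqueue 1, 7, 8, 11 → queue [1, 7, 8, 11]
Visit 1; enqueue 4, 9, 12 → queue [7, 8, 11, 4, 9, 12]
Visit 7 → queue [8, 11, 4, 9, 12]
Visit 8; enqueue 2, 3, 10 → queue [11, 4, 9, 12, 2, 3, 10]
Visit 11; enqueue 0 → queue [4, 9, 12, 2, 3, 10, 0]
Visit 4; enqueue 5 → queue [9, 12, 2, 3, 10, 0, 5]
Visit 9 → queue [12, 2, 3, 10, 0, 5]
Visit 12 → queue [2, 3, 10, 0, 5]
Visit 2 → queue [3, 10, 0, 5]
Visit 3 → queue [10, 0, 5]
Visit 10 → queue [0, 5]
Visit 0 → queue [5]
Visit 5 → queue []

Visit order: 6, 1, 7, 8, 11, 4, 9, 12, 2, 3, 10, 0, 5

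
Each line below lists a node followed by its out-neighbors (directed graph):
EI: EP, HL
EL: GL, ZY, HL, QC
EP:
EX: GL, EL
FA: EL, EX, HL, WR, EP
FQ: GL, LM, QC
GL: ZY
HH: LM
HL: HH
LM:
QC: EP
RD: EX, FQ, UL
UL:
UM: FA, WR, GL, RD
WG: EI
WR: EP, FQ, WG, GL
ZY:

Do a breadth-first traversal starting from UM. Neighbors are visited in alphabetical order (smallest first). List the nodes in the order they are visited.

UM, FA, GL, RD, WR, EL, EP, EX, HL, ZY, FQ, UL, WG, QC, HH, LM, EI

Visit UM; enqueue FA, GL, RD, WR → queue [FA, GL, RD, WR]
Visit FA; enqueue EL, EP, EX, HL → queue [GL, RD, WR, EL, EP, EX, HL]
Visit GL; enqueue ZY → queue [RD, WR, EL, EP, EX, HL, ZY]
Visit RD; enqueue FQ, UL → queue [WR, EL, EP, EX, HL, ZY, FQ, UL]
Visit WR; enqueue WG → queue [EL, EP, EX, HL, ZY, FQ, UL, WG]
Visit EL; enqueue QC → queue [EP, EX, HL, ZY, FQ, UL, WG, QC]
Visit EP → queue [EX, HL, ZY, FQ, UL, WG, QC]
Visit EX → queue [HL, ZY, FQ, UL, WG, QC]
Visit HL; enqueue HH → queue [ZY, FQ, UL, WG, QC, HH]
Visit ZY → queue [FQ, UL, WG, QC, HH]
Visit FQ; enqueue LM → queue [UL, WG, QC, HH, LM]
Visit UL → queue [WG, QC, HH, LM]
Visit WG; enqueue EI → queue [QC, HH, LM, EI]
Visit QC → queue [HH, LM, EI]
Visit HH → queue [LM, EI]
Visit LM → queue [EI]
Visit EI → queue []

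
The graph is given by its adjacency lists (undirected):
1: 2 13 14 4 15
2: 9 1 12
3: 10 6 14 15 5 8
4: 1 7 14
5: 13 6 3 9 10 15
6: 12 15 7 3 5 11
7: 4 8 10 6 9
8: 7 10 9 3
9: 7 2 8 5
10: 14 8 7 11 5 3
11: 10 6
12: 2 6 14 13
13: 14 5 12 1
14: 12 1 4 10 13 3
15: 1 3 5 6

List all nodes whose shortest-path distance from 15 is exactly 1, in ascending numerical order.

Level 0: 15
Level 1: 1, 3, 5, 6
Level 2: 2, 4, 7, 8, 9, 10, 11, 12, 13, 14

1, 3, 5, 6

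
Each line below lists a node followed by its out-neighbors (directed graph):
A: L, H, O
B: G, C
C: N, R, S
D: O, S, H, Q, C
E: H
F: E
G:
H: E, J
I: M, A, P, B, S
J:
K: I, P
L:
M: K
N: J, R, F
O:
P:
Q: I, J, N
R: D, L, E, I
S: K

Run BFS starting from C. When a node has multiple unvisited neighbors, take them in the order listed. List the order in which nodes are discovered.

C, N, R, S, J, F, D, L, E, I, K, O, H, Q, M, A, P, B, G

Visit C; enqueue N, R, S → queue [N, R, S]
Visit N; enqueue J, F → queue [R, S, J, F]
Visit R; enqueue D, L, E, I → queue [S, J, F, D, L, E, I]
Visit S; enqueue K → queue [J, F, D, L, E, I, K]
Visit J → queue [F, D, L, E, I, K]
Visit F → queue [D, L, E, I, K]
Visit D; enqueue O, H, Q → queue [L, E, I, K, O, H, Q]
Visit L → queue [E, I, K, O, H, Q]
Visit E → queue [I, K, O, H, Q]
Visit I; enqueue M, A, P, B → queue [K, O, H, Q, M, A, P, B]
Visit K → queue [O, H, Q, M, A, P, B]
Visit O → queue [H, Q, M, A, P, B]
Visit H → queue [Q, M, A, P, B]
Visit Q → queue [M, A, P, B]
Visit M → queue [A, P, B]
Visit A → queue [P, B]
Visit P → queue [B]
Visit B; enqueue G → queue [G]
Visit G → queue []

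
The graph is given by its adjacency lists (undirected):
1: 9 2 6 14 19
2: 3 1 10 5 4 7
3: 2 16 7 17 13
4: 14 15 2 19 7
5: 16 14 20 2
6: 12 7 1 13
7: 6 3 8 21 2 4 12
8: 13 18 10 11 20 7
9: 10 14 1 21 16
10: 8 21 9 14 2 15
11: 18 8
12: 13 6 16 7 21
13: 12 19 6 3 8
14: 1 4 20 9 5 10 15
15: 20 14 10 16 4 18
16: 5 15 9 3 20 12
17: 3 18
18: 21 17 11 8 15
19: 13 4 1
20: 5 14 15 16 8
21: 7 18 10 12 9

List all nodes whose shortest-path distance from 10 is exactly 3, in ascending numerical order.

6, 17, 19

Level 0: 10
Level 1: 2, 8, 9, 14, 15, 21
Level 2: 1, 3, 4, 5, 7, 11, 12, 13, 16, 18, 20
Level 3: 6, 17, 19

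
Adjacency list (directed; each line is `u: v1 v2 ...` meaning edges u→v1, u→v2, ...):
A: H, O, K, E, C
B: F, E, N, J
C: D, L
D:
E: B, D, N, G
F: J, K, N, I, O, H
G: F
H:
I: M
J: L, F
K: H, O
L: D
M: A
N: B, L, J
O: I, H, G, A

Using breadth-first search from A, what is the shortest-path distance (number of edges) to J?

Level 0: A
Level 1: C, E, H, K, O
Level 2: B, D, G, I, L, N
Level 3: F, J, M
J first appears at level 3.

3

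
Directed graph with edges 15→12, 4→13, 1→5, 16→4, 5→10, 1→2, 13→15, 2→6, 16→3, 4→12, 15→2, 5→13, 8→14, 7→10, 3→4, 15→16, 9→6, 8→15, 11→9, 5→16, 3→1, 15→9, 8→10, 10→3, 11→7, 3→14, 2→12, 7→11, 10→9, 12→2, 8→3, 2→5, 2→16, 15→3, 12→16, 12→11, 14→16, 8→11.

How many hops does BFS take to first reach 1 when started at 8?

Level 0: 8
Level 1: 3, 10, 11, 14, 15
Level 2: 1, 2, 4, 7, 9, 12, 16
Level 3: 5, 6, 13
1 first appears at level 2.

2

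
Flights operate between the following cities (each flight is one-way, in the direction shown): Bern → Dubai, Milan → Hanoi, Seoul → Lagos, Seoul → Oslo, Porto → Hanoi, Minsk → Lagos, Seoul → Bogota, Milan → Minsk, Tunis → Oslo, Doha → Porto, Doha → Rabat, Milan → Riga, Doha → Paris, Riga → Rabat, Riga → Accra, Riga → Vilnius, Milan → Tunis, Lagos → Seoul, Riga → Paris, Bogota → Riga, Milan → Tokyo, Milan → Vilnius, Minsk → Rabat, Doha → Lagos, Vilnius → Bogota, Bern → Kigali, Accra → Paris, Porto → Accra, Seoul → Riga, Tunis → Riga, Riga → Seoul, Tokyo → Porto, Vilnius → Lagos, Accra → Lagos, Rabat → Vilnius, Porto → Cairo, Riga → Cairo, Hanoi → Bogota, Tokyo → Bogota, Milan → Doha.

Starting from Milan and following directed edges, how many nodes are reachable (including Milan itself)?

17

BFS from Milan visits: Milan, Doha, Hanoi, Minsk, Riga, Tokyo, Tunis, Vilnius, Lagos, Paris, Porto, Rabat, Bogota, Accra, Cairo, Seoul, Oslo
Reachable nodes: 17 of 20 total.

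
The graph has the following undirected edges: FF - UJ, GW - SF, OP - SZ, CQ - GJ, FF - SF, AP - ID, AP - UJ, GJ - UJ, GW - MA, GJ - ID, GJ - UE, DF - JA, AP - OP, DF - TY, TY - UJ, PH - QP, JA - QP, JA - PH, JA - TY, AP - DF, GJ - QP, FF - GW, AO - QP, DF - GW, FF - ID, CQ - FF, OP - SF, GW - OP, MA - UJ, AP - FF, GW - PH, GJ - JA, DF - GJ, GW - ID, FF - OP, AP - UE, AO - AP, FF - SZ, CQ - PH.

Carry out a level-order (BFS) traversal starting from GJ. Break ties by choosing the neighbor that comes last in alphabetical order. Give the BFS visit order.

Visit GJ; enqueue UJ, UE, QP, JA, ID, DF, CQ → queue [UJ, UE, QP, JA, ID, DF, CQ]
Visit UJ; enqueue TY, MA, FF, AP → queue [UE, QP, JA, ID, DF, CQ, TY, MA, FF, AP]
Visit UE → queue [QP, JA, ID, DF, CQ, TY, MA, FF, AP]
Visit QP; enqueue PH, AO → queue [JA, ID, DF, CQ, TY, MA, FF, AP, PH, AO]
Visit JA → queue [ID, DF, CQ, TY, MA, FF, AP, PH, AO]
Visit ID; enqueue GW → queue [DF, CQ, TY, MA, FF, AP, PH, AO, GW]
Visit DF → queue [CQ, TY, MA, FF, AP, PH, AO, GW]
Visit CQ → queue [TY, MA, FF, AP, PH, AO, GW]
Visit TY → queue [MA, FF, AP, PH, AO, GW]
Visit MA → queue [FF, AP, PH, AO, GW]
Visit FF; enqueue SZ, SF, OP → queue [AP, PH, AO, GW, SZ, SF, OP]
Visit AP → queue [PH, AO, GW, SZ, SF, OP]
Visit PH → queue [AO, GW, SZ, SF, OP]
Visit AO → queue [GW, SZ, SF, OP]
Visit GW → queue [SZ, SF, OP]
Visit SZ → queue [SF, OP]
Visit SF → queue [OP]
Visit OP → queue []

GJ, UJ, UE, QP, JA, ID, DF, CQ, TY, MA, FF, AP, PH, AO, GW, SZ, SF, OP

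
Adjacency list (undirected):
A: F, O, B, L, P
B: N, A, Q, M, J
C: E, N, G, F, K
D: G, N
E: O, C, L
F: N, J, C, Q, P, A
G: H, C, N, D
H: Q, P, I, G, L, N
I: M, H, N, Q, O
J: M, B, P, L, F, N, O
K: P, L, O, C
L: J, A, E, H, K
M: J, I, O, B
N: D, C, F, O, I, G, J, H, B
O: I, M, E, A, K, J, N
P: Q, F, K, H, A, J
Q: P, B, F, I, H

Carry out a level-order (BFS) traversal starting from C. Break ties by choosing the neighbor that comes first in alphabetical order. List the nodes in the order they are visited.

Visit C; enqueue E, F, G, K, N → queue [E, F, G, K, N]
Visit E; enqueue L, O → queue [F, G, K, N, L, O]
Visit F; enqueue A, J, P, Q → queue [G, K, N, L, O, A, J, P, Q]
Visit G; enqueue D, H → queue [K, N, L, O, A, J, P, Q, D, H]
Visit K → queue [N, L, O, A, J, P, Q, D, H]
Visit N; enqueue B, I → queue [L, O, A, J, P, Q, D, H, B, I]
Visit L → queue [O, A, J, P, Q, D, H, B, I]
Visit O; enqueue M → queue [A, J, P, Q, D, H, B, I, M]
Visit A → queue [J, P, Q, D, H, B, I, M]
Visit J → queue [P, Q, D, H, B, I, M]
Visit P → queue [Q, D, H, B, I, M]
Visit Q → queue [D, H, B, I, M]
Visit D → queue [H, B, I, M]
Visit H → queue [B, I, M]
Visit B → queue [I, M]
Visit I → queue [M]
Visit M → queue []

C, E, F, G, K, N, L, O, A, J, P, Q, D, H, B, I, M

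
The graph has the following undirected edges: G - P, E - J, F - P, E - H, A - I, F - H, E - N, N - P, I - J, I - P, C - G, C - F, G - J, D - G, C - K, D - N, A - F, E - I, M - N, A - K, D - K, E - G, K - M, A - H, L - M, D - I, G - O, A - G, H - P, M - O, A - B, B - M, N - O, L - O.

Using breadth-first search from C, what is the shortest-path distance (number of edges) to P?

Level 0: C
Level 1: F, G, K
Level 2: A, D, E, H, J, M, O, P
Level 3: B, I, L, N
P first appears at level 2.

2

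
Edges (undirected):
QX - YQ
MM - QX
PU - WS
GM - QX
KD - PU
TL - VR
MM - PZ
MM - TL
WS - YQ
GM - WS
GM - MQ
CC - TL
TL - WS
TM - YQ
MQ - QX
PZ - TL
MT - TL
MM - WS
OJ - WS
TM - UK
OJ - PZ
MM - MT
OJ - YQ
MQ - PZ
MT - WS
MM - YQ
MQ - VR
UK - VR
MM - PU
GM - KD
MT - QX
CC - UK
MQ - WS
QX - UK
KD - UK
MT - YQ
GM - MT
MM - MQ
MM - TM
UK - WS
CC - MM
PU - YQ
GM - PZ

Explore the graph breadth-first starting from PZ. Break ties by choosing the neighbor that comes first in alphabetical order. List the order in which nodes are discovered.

PZ, GM, MM, MQ, OJ, TL, KD, MT, QX, WS, CC, PU, TM, YQ, VR, UK

Visit PZ; enqueue GM, MM, MQ, OJ, TL → queue [GM, MM, MQ, OJ, TL]
Visit GM; enqueue KD, MT, QX, WS → queue [MM, MQ, OJ, TL, KD, MT, QX, WS]
Visit MM; enqueue CC, PU, TM, YQ → queue [MQ, OJ, TL, KD, MT, QX, WS, CC, PU, TM, YQ]
Visit MQ; enqueue VR → queue [OJ, TL, KD, MT, QX, WS, CC, PU, TM, YQ, VR]
Visit OJ → queue [TL, KD, MT, QX, WS, CC, PU, TM, YQ, VR]
Visit TL → queue [KD, MT, QX, WS, CC, PU, TM, YQ, VR]
Visit KD; enqueue UK → queue [MT, QX, WS, CC, PU, TM, YQ, VR, UK]
Visit MT → queue [QX, WS, CC, PU, TM, YQ, VR, UK]
Visit QX → queue [WS, CC, PU, TM, YQ, VR, UK]
Visit WS → queue [CC, PU, TM, YQ, VR, UK]
Visit CC → queue [PU, TM, YQ, VR, UK]
Visit PU → queue [TM, YQ, VR, UK]
Visit TM → queue [YQ, VR, UK]
Visit YQ → queue [VR, UK]
Visit VR → queue [UK]
Visit UK → queue []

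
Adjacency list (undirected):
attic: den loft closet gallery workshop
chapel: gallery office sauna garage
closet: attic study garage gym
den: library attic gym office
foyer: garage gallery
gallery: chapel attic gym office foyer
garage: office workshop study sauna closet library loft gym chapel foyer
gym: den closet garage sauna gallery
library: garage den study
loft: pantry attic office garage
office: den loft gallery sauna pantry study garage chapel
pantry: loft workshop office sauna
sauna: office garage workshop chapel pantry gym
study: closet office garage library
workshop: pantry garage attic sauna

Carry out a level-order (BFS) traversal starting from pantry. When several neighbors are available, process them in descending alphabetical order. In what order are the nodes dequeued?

Visit pantry; enqueue workshop, sauna, office, loft → queue [workshop, sauna, office, loft]
Visit workshop; enqueue garage, attic → queue [sauna, office, loft, garage, attic]
Visit sauna; enqueue gym, chapel → queue [office, loft, garage, attic, gym, chapel]
Visit office; enqueue study, gallery, den → queue [loft, garage, attic, gym, chapel, study, gallery, den]
Visit loft → queue [garage, attic, gym, chapel, study, gallery, den]
Visit garage; enqueue library, foyer, closet → queue [attic, gym, chapel, study, gallery, den, library, foyer, closet]
Visit attic → queue [gym, chapel, study, gallery, den, library, foyer, closet]
Visit gym → queue [chapel, study, gallery, den, library, foyer, closet]
Visit chapel → queue [study, gallery, den, library, foyer, closet]
Visit study → queue [gallery, den, library, foyer, closet]
Visit gallery → queue [den, library, foyer, closet]
Visit den → queue [library, foyer, closet]
Visit library → queue [foyer, closet]
Visit foyer → queue [closet]
Visit closet → queue []

pantry, workshop, sauna, office, loft, garage, attic, gym, chapel, study, gallery, den, library, foyer, closet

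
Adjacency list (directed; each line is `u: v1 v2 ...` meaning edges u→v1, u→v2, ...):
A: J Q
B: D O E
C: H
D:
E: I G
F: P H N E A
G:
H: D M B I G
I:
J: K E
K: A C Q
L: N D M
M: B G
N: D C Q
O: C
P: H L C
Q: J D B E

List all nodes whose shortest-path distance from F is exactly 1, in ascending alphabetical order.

A, E, H, N, P

Level 0: F
Level 1: A, E, H, N, P
Level 2: B, C, D, G, I, J, L, M, Q
Level 3: K, O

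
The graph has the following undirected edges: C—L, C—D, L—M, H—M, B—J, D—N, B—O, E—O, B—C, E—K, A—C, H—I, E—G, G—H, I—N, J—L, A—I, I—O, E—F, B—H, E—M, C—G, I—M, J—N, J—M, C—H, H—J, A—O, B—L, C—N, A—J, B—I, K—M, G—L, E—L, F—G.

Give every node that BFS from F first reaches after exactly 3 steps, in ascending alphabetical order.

Level 0: F
Level 1: E, G
Level 2: C, H, K, L, M, O
Level 3: A, B, D, I, J, N

A, B, D, I, J, N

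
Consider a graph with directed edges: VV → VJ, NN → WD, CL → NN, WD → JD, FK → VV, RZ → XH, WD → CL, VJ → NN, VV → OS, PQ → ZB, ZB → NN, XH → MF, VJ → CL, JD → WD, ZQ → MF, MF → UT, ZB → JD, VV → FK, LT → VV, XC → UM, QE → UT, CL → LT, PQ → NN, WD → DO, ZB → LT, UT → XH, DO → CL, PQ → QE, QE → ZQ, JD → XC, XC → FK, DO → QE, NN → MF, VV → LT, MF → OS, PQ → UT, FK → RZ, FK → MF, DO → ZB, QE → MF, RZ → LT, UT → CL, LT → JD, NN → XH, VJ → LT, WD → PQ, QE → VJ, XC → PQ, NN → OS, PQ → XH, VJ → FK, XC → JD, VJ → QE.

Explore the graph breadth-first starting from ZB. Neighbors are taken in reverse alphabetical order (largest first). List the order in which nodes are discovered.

ZB, NN, LT, JD, XH, WD, OS, MF, VV, XC, PQ, DO, CL, UT, VJ, FK, UM, QE, RZ, ZQ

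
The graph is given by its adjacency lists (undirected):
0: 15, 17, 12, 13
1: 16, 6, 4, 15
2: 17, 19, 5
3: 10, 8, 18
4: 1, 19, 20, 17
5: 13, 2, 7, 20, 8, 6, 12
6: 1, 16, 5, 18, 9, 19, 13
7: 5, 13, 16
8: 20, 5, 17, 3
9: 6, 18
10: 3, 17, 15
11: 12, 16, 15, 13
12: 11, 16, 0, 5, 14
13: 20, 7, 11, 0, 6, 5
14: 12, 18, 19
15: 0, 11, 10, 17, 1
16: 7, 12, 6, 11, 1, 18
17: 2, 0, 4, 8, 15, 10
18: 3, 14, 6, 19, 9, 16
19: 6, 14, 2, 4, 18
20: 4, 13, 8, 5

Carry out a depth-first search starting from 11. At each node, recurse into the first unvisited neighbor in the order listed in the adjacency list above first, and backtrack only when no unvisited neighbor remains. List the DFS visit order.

11 12 16 7 5 13 20 4 1 6 18 3 10 17 2 19 14 0 15 8 9

Visit 11
11 → 12
12 → 16
16 → 7
7 → 5
5 → 13
13 → 20
20 → 4
4 → 1
1 → 6
6 → 18
18 → 3
3 → 10
10 → 17
17 → 2
2 → 19
19 → 14
17 → 0
0 → 15
17 → 8
18 → 9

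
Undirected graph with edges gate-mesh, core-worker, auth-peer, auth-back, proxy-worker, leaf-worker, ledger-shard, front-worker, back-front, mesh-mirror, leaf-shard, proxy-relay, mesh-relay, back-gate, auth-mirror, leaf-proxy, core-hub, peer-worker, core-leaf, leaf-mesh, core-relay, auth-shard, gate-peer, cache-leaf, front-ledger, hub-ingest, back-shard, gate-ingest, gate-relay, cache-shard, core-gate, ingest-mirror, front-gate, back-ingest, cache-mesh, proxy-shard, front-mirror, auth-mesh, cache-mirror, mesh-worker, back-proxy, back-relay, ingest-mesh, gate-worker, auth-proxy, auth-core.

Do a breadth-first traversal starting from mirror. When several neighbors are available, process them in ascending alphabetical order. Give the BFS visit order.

mirror auth cache front ingest mesh back core peer proxy shard leaf gate ledger worker hub relay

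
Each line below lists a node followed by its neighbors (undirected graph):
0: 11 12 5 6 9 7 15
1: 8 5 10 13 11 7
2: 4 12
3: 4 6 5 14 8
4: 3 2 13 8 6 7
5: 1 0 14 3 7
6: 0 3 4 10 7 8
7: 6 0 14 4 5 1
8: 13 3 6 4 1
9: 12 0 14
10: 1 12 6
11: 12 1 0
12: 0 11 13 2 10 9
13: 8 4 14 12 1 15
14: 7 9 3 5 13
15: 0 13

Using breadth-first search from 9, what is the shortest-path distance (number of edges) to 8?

Level 0: 9
Level 1: 0, 12, 14
Level 2: 2, 3, 5, 6, 7, 10, 11, 13, 15
Level 3: 1, 4, 8
8 first appears at level 3.

3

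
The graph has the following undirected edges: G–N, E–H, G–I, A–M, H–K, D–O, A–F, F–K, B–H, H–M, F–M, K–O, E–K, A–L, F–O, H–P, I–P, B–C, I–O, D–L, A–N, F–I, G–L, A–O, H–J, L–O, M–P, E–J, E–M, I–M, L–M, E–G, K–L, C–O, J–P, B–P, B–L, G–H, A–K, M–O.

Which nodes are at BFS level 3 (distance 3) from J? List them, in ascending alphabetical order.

A, C, F, L, N, O

Level 0: J
Level 1: E, H, P
Level 2: B, G, I, K, M
Level 3: A, C, F, L, N, O
Level 4: D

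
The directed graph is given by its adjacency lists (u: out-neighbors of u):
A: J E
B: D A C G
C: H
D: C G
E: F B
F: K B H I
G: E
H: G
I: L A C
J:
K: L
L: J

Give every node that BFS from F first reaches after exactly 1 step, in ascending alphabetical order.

B, H, I, K

Level 0: F
Level 1: B, H, I, K
Level 2: A, C, D, G, L
Level 3: E, J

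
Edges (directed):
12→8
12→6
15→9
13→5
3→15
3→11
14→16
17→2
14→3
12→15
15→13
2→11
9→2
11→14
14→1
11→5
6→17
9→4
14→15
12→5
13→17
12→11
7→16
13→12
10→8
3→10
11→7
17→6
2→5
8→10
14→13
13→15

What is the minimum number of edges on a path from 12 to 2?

Level 0: 12
Level 1: 5, 6, 8, 11, 15
Level 2: 7, 9, 10, 13, 14, 17
Level 3: 1, 2, 3, 4, 16
2 first appears at level 3.

3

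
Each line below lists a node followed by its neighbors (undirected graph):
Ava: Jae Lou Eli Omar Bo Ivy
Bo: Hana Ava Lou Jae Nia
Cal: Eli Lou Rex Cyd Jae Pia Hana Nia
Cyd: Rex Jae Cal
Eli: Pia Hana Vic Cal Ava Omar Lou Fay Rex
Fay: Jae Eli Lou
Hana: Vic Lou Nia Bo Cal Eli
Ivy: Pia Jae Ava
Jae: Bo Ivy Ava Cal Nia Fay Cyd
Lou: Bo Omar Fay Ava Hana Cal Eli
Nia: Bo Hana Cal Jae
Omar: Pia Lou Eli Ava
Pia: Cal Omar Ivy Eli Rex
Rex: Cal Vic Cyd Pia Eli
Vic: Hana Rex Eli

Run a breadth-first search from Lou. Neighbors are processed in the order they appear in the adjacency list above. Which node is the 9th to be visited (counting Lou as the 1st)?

Visit Lou; enqueue Bo, Omar, Fay, Ava, Hana, Cal, Eli → queue [Bo, Omar, Fay, Ava, Hana, Cal, Eli]
Visit Bo; enqueue Jae, Nia → queue [Omar, Fay, Ava, Hana, Cal, Eli, Jae, Nia]
Visit Omar; enqueue Pia → queue [Fay, Ava, Hana, Cal, Eli, Jae, Nia, Pia]
Visit Fay → queue [Ava, Hana, Cal, Eli, Jae, Nia, Pia]
Visit Ava; enqueue Ivy → queue [Hana, Cal, Eli, Jae, Nia, Pia, Ivy]
Visit Hana; enqueue Vic → queue [Cal, Eli, Jae, Nia, Pia, Ivy, Vic]
Visit Cal; enqueue Rex, Cyd → queue [Eli, Jae, Nia, Pia, Ivy, Vic, Rex, Cyd]
Visit Eli → queue [Jae, Nia, Pia, Ivy, Vic, Rex, Cyd]
Visit Jae → queue [Nia, Pia, Ivy, Vic, Rex, Cyd]
Visit Nia → queue [Pia, Ivy, Vic, Rex, Cyd]
Visit Pia → queue [Ivy, Vic, Rex, Cyd]
Visit Ivy → queue [Vic, Rex, Cyd]
Visit Vic → queue [Rex, Cyd]
Visit Rex → queue [Cyd]
Visit Cyd → queue []

Visit order: Lou, Bo, Omar, Fay, Ava, Hana, Cal, Eli, Jae, Nia, Pia, Ivy, Vic, Rex, Cyd

Jae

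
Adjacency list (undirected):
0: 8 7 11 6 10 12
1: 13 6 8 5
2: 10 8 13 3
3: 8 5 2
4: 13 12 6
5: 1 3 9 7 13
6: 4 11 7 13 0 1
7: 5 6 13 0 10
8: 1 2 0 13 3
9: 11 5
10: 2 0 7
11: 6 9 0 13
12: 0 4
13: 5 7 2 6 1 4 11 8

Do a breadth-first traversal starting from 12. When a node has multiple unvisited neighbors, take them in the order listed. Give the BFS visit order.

12, 0, 4, 8, 7, 11, 6, 10, 13, 1, 2, 3, 5, 9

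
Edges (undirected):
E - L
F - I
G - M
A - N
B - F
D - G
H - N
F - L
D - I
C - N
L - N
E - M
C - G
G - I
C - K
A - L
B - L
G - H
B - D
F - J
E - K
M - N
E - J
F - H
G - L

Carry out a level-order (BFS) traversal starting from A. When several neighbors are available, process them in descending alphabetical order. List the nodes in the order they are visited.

Visit A; enqueue N, L → queue [N, L]
Visit N; enqueue M, H, C → queue [L, M, H, C]
Visit L; enqueue G, F, E, B → queue [M, H, C, G, F, E, B]
Visit M → queue [H, C, G, F, E, B]
Visit H → queue [C, G, F, E, B]
Visit C; enqueue K → queue [G, F, E, B, K]
Visit G; enqueue I, D → queue [F, E, B, K, I, D]
Visit F; enqueue J → queue [E, B, K, I, D, J]
Visit E → queue [B, K, I, D, J]
Visit B → queue [K, I, D, J]
Visit K → queue [I, D, J]
Visit I → queue [D, J]
Visit D → queue [J]
Visit J → queue []

A N L M H C G F E B K I D J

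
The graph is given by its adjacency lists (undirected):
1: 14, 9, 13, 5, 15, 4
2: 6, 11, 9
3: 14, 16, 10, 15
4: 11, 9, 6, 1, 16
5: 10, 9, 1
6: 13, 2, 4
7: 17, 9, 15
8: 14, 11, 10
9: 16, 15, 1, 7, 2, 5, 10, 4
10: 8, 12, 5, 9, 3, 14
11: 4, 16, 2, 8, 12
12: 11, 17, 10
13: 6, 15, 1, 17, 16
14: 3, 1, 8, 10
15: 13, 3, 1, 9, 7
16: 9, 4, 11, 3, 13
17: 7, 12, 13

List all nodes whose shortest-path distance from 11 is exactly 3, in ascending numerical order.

Level 0: 11
Level 1: 2, 4, 8, 12, 16
Level 2: 1, 3, 6, 9, 10, 13, 14, 17
Level 3: 5, 7, 15

5, 7, 15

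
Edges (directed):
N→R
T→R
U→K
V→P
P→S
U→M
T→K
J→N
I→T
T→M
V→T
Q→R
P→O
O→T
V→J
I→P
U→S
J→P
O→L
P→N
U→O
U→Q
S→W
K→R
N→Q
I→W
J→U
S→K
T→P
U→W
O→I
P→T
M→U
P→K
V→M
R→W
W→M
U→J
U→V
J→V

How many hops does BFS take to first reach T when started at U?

Level 0: U
Level 1: J, K, M, O, Q, S, V, W
Level 2: I, L, N, P, R, T
T first appears at level 2.

2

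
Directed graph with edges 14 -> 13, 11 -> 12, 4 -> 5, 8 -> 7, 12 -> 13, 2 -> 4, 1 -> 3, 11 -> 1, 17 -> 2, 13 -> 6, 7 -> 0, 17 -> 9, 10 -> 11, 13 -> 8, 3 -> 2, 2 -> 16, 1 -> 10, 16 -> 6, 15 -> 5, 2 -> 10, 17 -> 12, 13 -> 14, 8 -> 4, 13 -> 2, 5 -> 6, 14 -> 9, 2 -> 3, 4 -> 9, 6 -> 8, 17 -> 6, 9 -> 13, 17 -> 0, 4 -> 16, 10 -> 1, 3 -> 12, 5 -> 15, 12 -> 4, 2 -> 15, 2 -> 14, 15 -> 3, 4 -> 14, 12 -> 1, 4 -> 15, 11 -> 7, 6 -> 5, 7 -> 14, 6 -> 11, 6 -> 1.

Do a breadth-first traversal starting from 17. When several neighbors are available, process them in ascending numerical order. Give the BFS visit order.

Visit 17; enqueue 0, 2, 6, 9, 12 → queue [0, 2, 6, 9, 12]
Visit 0 → queue [2, 6, 9, 12]
Visit 2; enqueue 3, 4, 10, 14, 15, 16 → queue [6, 9, 12, 3, 4, 10, 14, 15, 16]
Visit 6; enqueue 1, 5, 8, 11 → queue [9, 12, 3, 4, 10, 14, 15, 16, 1, 5, 8, 11]
Visit 9; enqueue 13 → queue [12, 3, 4, 10, 14, 15, 16, 1, 5, 8, 11, 13]
Visit 12 → queue [3, 4, 10, 14, 15, 16, 1, 5, 8, 11, 13]
Visit 3 → queue [4, 10, 14, 15, 16, 1, 5, 8, 11, 13]
Visit 4 → queue [10, 14, 15, 16, 1, 5, 8, 11, 13]
Visit 10 → queue [14, 15, 16, 1, 5, 8, 11, 13]
Visit 14 → queue [15, 16, 1, 5, 8, 11, 13]
Visit 15 → queue [16, 1, 5, 8, 11, 13]
Visit 16 → queue [1, 5, 8, 11, 13]
Visit 1 → queue [5, 8, 11, 13]
Visit 5 → queue [8, 11, 13]
Visit 8; enqueue 7 → queue [11, 13, 7]
Visit 11 → queue [13, 7]
Visit 13 → queue [7]
Visit 7 → queue []

17, 0, 2, 6, 9, 12, 3, 4, 10, 14, 15, 16, 1, 5, 8, 11, 13, 7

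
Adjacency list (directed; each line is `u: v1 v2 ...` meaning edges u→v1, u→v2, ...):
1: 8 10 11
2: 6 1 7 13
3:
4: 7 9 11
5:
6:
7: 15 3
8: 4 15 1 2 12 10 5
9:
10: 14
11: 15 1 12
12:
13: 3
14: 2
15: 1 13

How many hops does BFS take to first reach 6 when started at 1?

Level 0: 1
Level 1: 8, 10, 11
Level 2: 2, 4, 5, 12, 14, 15
Level 3: 6, 7, 9, 13
Level 4: 3
6 first appears at level 3.

3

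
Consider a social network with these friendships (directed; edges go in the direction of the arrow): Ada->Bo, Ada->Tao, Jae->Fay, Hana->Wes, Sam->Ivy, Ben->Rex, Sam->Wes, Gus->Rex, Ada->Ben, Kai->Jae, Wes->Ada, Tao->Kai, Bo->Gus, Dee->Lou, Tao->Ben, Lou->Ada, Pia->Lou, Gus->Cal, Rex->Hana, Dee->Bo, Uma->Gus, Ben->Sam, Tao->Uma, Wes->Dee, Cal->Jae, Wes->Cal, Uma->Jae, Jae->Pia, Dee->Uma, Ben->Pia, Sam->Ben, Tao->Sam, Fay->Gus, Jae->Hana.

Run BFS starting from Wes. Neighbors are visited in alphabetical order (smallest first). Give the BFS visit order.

Wes Ada Cal Dee Ben Bo Tao Jae Lou Uma Pia Rex Sam Gus Kai Fay Hana Ivy

Visit Wes; enqueue Ada, Cal, Dee → queue [Ada, Cal, Dee]
Visit Ada; enqueue Ben, Bo, Tao → queue [Cal, Dee, Ben, Bo, Tao]
Visit Cal; enqueue Jae → queue [Dee, Ben, Bo, Tao, Jae]
Visit Dee; enqueue Lou, Uma → queue [Ben, Bo, Tao, Jae, Lou, Uma]
Visit Ben; enqueue Pia, Rex, Sam → queue [Bo, Tao, Jae, Lou, Uma, Pia, Rex, Sam]
Visit Bo; enqueue Gus → queue [Tao, Jae, Lou, Uma, Pia, Rex, Sam, Gus]
Visit Tao; enqueue Kai → queue [Jae, Lou, Uma, Pia, Rex, Sam, Gus, Kai]
Visit Jae; enqueue Fay, Hana → queue [Lou, Uma, Pia, Rex, Sam, Gus, Kai, Fay, Hana]
Visit Lou → queue [Uma, Pia, Rex, Sam, Gus, Kai, Fay, Hana]
Visit Uma → queue [Pia, Rex, Sam, Gus, Kai, Fay, Hana]
Visit Pia → queue [Rex, Sam, Gus, Kai, Fay, Hana]
Visit Rex → queue [Sam, Gus, Kai, Fay, Hana]
Visit Sam; enqueue Ivy → queue [Gus, Kai, Fay, Hana, Ivy]
Visit Gus → queue [Kai, Fay, Hana, Ivy]
Visit Kai → queue [Fay, Hana, Ivy]
Visit Fay → queue [Hana, Ivy]
Visit Hana → queue [Ivy]
Visit Ivy → queue []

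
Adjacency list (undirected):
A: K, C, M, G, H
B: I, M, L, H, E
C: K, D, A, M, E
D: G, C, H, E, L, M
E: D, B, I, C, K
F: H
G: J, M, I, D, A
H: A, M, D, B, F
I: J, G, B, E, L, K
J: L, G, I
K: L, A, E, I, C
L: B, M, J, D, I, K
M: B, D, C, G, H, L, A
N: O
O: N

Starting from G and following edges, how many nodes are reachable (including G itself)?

13

BFS from G visits: G, J, M, I, D, A, L, B, C, H, E, K, F
Reachable nodes: 13 of 15 total.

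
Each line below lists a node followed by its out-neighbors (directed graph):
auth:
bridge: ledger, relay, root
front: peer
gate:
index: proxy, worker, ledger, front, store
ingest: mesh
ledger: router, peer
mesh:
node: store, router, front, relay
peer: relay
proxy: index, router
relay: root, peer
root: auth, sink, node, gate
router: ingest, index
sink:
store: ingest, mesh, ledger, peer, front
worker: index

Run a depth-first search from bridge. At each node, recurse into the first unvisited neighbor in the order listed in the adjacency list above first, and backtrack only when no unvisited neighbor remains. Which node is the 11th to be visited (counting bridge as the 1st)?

Visit bridge
bridge → ledger
ledger → router
router → ingest
ingest → mesh
router → index
index → proxy
index → worker
index → front
front → peer
peer → relay
relay → root
root → auth
root → sink
root → node
node → store
root → gate

Visit order: bridge, ledger, router, ingest, mesh, index, proxy, worker, front, peer, relay, root, auth, sink, node, store, gate

relay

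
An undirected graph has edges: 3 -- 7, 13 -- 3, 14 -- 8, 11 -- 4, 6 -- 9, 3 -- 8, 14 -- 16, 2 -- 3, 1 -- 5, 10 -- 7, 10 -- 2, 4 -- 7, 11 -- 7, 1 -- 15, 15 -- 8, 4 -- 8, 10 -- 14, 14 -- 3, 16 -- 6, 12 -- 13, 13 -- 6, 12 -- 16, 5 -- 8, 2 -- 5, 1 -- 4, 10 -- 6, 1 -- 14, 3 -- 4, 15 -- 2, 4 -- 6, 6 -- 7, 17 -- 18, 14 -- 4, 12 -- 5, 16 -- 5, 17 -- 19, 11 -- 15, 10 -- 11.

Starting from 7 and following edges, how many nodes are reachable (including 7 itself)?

BFS from 7 visits: 7, 3, 4, 6, 10, 11, 2, 8, 13, 14, 1, 9, 16, 15, 5, 12
Reachable nodes: 16 of 19 total.

16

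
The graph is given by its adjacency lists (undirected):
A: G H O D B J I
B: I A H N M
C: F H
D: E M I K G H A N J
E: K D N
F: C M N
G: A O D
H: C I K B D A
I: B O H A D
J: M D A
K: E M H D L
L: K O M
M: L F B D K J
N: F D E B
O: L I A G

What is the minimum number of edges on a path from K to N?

Level 0: K
Level 1: D, E, H, L, M
Level 2: A, B, C, F, G, I, J, N, O
N first appears at level 2.

2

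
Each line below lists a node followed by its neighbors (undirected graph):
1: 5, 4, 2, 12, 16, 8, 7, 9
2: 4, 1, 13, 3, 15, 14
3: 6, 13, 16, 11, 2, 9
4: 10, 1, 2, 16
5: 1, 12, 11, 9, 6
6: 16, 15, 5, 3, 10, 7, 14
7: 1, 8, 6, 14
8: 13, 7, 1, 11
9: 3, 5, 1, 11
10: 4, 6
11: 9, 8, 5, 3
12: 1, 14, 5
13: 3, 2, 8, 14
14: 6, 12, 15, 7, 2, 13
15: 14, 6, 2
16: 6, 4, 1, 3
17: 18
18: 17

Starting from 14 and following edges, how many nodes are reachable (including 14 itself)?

16

BFS from 14 visits: 14, 15, 13, 12, 7, 6, 2, 8, 3, 5, 1, 16, 10, 4, 11, 9
Reachable nodes: 16 of 18 total.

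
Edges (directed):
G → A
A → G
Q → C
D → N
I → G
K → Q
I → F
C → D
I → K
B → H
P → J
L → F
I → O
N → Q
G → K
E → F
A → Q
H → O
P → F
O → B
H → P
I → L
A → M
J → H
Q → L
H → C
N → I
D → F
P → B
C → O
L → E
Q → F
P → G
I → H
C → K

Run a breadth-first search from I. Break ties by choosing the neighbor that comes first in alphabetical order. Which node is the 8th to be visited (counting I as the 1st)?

Visit I; enqueue F, G, H, K, L, O → queue [F, G, H, K, L, O]
Visit F → queue [G, H, K, L, O]
Visit G; enqueue A → queue [H, K, L, O, A]
Visit H; enqueue C, P → queue [K, L, O, A, C, P]
Visit K; enqueue Q → queue [L, O, A, C, P, Q]
Visit L; enqueue E → queue [O, A, C, P, Q, E]
Visit O; enqueue B → queue [A, C, P, Q, E, B]
Visit A; enqueue M → queue [C, P, Q, E, B, M]
Visit C; enqueue D → queue [P, Q, E, B, M, D]
Visit P; enqueue J → queue [Q, E, B, M, D, J]
Visit Q → queue [E, B, M, D, J]
Visit E → queue [B, M, D, J]
Visit B → queue [M, D, J]
Visit M → queue [D, J]
Visit D; enqueue N → queue [J, N]
Visit J → queue [N]
Visit N → queue []

Visit order: I, F, G, H, K, L, O, A, C, P, Q, E, B, M, D, J, N

A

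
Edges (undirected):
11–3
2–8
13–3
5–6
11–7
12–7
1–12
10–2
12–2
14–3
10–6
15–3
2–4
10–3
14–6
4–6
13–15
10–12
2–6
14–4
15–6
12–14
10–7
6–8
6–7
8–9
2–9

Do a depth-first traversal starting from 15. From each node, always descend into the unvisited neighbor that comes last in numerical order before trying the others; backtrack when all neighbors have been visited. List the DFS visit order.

15, 13, 3, 14, 12, 10, 7, 11, 6, 8, 9, 2, 4, 5, 1

Visit 15
15 → 13
13 → 3
3 → 14
14 → 12
12 → 10
10 → 7
7 → 11
7 → 6
6 → 8
8 → 9
9 → 2
2 → 4
6 → 5
12 → 1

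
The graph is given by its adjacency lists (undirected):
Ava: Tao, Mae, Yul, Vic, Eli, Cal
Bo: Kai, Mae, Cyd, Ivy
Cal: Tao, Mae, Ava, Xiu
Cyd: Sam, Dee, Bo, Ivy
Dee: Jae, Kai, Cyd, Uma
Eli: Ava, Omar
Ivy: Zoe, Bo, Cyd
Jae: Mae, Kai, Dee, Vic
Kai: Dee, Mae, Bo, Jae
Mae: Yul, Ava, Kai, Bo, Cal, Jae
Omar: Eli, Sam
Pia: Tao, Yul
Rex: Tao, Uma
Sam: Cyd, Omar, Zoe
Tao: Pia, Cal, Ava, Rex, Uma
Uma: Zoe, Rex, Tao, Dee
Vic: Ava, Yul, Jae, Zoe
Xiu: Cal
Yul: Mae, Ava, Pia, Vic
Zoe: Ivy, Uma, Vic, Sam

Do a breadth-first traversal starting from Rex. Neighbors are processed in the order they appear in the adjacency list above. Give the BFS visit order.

Rex, Tao, Uma, Pia, Cal, Ava, Zoe, Dee, Yul, Mae, Xiu, Vic, Eli, Ivy, Sam, Jae, Kai, Cyd, Bo, Omar

Visit Rex; enqueue Tao, Uma → queue [Tao, Uma]
Visit Tao; enqueue Pia, Cal, Ava → queue [Uma, Pia, Cal, Ava]
Visit Uma; enqueue Zoe, Dee → queue [Pia, Cal, Ava, Zoe, Dee]
Visit Pia; enqueue Yul → queue [Cal, Ava, Zoe, Dee, Yul]
Visit Cal; enqueue Mae, Xiu → queue [Ava, Zoe, Dee, Yul, Mae, Xiu]
Visit Ava; enqueue Vic, Eli → queue [Zoe, Dee, Yul, Mae, Xiu, Vic, Eli]
Visit Zoe; enqueue Ivy, Sam → queue [Dee, Yul, Mae, Xiu, Vic, Eli, Ivy, Sam]
Visit Dee; enqueue Jae, Kai, Cyd → queue [Yul, Mae, Xiu, Vic, Eli, Ivy, Sam, Jae, Kai, Cyd]
Visit Yul → queue [Mae, Xiu, Vic, Eli, Ivy, Sam, Jae, Kai, Cyd]
Visit Mae; enqueue Bo → queue [Xiu, Vic, Eli, Ivy, Sam, Jae, Kai, Cyd, Bo]
Visit Xiu → queue [Vic, Eli, Ivy, Sam, Jae, Kai, Cyd, Bo]
Visit Vic → queue [Eli, Ivy, Sam, Jae, Kai, Cyd, Bo]
Visit Eli; enqueue Omar → queue [Ivy, Sam, Jae, Kai, Cyd, Bo, Omar]
Visit Ivy → queue [Sam, Jae, Kai, Cyd, Bo, Omar]
Visit Sam → queue [Jae, Kai, Cyd, Bo, Omar]
Visit Jae → queue [Kai, Cyd, Bo, Omar]
Visit Kai → queue [Cyd, Bo, Omar]
Visit Cyd → queue [Bo, Omar]
Visit Bo → queue [Omar]
Visit Omar → queue []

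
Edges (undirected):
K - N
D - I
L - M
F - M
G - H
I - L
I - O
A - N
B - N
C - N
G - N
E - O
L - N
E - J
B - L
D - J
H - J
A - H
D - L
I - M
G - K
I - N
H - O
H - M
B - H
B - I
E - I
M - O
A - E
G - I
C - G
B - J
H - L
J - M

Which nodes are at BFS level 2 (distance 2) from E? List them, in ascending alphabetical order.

Level 0: E
Level 1: A, I, J, O
Level 2: B, D, G, H, L, M, N
Level 3: C, F, K

B, D, G, H, L, M, N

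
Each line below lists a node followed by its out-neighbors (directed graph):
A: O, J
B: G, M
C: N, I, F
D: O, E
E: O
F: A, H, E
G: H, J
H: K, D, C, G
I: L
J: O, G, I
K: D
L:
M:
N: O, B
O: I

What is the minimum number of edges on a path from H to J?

Level 0: H
Level 1: C, D, G, K
Level 2: E, F, I, J, N, O
Level 3: A, B, L
Level 4: M
J first appears at level 2.

2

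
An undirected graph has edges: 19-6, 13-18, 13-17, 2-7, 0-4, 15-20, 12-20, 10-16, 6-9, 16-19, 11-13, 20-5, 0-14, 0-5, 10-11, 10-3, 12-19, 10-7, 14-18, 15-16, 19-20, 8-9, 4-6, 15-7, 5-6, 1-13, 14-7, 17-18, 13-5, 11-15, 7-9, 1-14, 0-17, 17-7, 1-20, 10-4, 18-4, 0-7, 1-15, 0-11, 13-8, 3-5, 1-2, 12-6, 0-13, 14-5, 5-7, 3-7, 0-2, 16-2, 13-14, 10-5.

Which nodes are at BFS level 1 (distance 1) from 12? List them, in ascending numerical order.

Level 0: 12
Level 1: 6, 19, 20
Level 2: 1, 4, 5, 9, 15, 16
Level 3: 0, 2, 3, 7, 8, 10, 11, 13, 14, 18
Level 4: 17

6, 19, 20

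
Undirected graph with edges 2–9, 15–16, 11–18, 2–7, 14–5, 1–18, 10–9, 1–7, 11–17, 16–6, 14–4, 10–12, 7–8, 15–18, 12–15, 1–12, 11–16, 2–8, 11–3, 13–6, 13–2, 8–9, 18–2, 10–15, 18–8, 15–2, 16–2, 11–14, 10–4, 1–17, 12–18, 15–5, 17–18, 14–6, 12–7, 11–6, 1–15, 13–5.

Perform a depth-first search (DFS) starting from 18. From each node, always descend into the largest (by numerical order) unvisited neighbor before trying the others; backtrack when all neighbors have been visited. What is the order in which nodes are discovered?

18 → 17 → 11 → 16 → 15 → 12 → 10 → 9 → 8 → 7 → 2 → 13 → 6 → 14 → 5 → 4 → 1 → 3

Visit 18
18 → 17
17 → 11
11 → 16
16 → 15
15 → 12
12 → 10
10 → 9
9 → 8
8 → 7
7 → 2
2 → 13
13 → 6
6 → 14
14 → 5
14 → 4
7 → 1
11 → 3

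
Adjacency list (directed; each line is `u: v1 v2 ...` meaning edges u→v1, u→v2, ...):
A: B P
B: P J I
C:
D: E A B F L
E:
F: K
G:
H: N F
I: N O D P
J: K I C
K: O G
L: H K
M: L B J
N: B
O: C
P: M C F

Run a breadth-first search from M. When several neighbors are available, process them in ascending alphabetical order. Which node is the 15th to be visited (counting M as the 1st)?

A

Visit M; enqueue B, J, L → queue [B, J, L]
Visit B; enqueue I, P → queue [J, L, I, P]
Visit J; enqueue C, K → queue [L, I, P, C, K]
Visit L; enqueue H → queue [I, P, C, K, H]
Visit I; enqueue D, N, O → queue [P, C, K, H, D, N, O]
Visit P; enqueue F → queue [C, K, H, D, N, O, F]
Visit C → queue [K, H, D, N, O, F]
Visit K; enqueue G → queue [H, D, N, O, F, G]
Visit H → queue [D, N, O, F, G]
Visit D; enqueue A, E → queue [N, O, F, G, A, E]
Visit N → queue [O, F, G, A, E]
Visit O → queue [F, G, A, E]
Visit F → queue [G, A, E]
Visit G → queue [A, E]
Visit A → queue [E]
Visit E → queue []

Visit order: M, B, J, L, I, P, C, K, H, D, N, O, F, G, A, E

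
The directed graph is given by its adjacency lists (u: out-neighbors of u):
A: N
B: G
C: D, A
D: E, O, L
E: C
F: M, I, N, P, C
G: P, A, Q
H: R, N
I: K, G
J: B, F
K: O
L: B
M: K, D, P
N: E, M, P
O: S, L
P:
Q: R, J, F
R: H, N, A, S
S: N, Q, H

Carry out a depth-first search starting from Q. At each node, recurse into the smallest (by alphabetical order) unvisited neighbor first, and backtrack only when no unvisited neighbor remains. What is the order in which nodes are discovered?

Visit Q
Q → F
F → C
C → A
A → N
N → E
N → M
M → D
D → L
L → B
B → G
G → P
D → O
O → S
S → H
H → R
M → K
F → I
Q → J

Q → F → C → A → N → E → M → D → L → B → G → P → O → S → H → R → K → I → J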